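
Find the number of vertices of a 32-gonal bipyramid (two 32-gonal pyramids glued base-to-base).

34

A bipyramid over an n-gon has 2n triangular faces and n + 2 vertices: V = 32 + 2 = 34, E = 3·32 = 96, F = 2·32 = 64.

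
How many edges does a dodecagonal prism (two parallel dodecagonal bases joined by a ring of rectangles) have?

A prism on an n-gon has two n-gon bases and n rectangular sides: V = 2·12 = 24, E = 3·12 = 36, F = 12 + 2 = 14.

36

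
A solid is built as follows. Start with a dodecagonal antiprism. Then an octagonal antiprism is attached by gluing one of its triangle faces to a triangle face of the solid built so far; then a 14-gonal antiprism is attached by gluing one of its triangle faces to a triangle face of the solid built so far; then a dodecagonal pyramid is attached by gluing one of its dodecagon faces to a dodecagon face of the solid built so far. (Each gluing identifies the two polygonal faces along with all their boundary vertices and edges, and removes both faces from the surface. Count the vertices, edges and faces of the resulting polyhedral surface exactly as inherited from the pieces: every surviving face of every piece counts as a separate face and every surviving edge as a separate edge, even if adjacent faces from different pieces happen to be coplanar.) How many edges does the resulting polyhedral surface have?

142

A dodecagonal antiprism: V=24, E=48, F=26.
Attach an octagonal antiprism (V=16, E=32, F=18) along a 3-gon: merge 3 vertices and 3 edges, delete both glued faces → V=37, E=77, F=42.
Attach a 14-gonal antiprism (V=28, E=56, F=30) along a 3-gon: merge 3 vertices and 3 edges, delete both glued faces → V=62, E=130, F=70.
Attach a dodecagonal pyramid (V=13, E=24, F=13) along a 12-gon: merge 12 vertices and 12 edges, delete both glued faces → V=63, E=142, F=81.
Check: V − E + F = 63 − 142 + 81 = 2.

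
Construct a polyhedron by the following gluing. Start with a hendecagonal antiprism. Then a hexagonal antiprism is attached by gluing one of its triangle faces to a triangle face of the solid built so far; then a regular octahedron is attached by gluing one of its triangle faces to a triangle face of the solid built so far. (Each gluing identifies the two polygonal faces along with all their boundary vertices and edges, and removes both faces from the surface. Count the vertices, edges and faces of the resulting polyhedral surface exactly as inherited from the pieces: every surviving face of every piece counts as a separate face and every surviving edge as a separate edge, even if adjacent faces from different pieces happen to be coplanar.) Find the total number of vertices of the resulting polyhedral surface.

A hendecagonal antiprism: V=22, E=44, F=24.
Attach a hexagonal antiprism (V=12, E=24, F=14) along a 3-gon: merge 3 vertices and 3 edges, delete both glued faces → V=31, E=65, F=36.
Attach a regular octahedron (V=6, E=12, F=8) along a 3-gon: merge 3 vertices and 3 edges, delete both glued faces → V=34, E=74, F=42.
Check: V − E + F = 34 − 74 + 42 = 2.

34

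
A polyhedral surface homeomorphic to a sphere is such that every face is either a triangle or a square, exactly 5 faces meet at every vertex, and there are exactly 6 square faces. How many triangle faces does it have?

Let x be the number of triangles; then F = 6 + x.
Edge–face incidences: 2E = 4·6 + 3·x = 24 + 3x.
Every vertex has degree 5, so 5V = 2E.
Euler: V − E + F = 2 ⇒ (2E)/5 − E + (6 + x) = 2.
Multiply by 10: 2·(2E) − 5·(2E) + 10·(6 + x) = 20, i.e. 60 + 10x − 3·(24 + 3x) = 20.
Collecting terms: x − 12 = 20, so x = 32.
Then 2E = 24 + 3·32 = 120, so E = 60, V = 2E/5 = 24, F = 6 + 32 = 38.

32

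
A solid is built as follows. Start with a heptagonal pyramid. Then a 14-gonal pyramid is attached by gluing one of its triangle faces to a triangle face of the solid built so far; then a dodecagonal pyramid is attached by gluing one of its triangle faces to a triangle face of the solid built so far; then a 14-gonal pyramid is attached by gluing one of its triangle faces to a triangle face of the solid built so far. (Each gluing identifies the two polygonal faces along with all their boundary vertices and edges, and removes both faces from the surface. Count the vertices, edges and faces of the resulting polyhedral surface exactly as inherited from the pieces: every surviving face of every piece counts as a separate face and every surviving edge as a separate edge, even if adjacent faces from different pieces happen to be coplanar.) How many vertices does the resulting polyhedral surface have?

42

A heptagonal pyramid: V=8, E=14, F=8.
Attach a 14-gonal pyramid (V=15, E=28, F=15) along a 3-gon: merge 3 vertices and 3 edges, delete both glued faces → V=20, E=39, F=21.
Attach a dodecagonal pyramid (V=13, E=24, F=13) along a 3-gon: merge 3 vertices and 3 edges, delete both glued faces → V=30, E=60, F=32.
Attach a 14-gonal pyramid (V=15, E=28, F=15) along a 3-gon: merge 3 vertices and 3 edges, delete both glued faces → V=42, E=85, F=45.
Check: V − E + F = 42 − 85 + 45 = 2.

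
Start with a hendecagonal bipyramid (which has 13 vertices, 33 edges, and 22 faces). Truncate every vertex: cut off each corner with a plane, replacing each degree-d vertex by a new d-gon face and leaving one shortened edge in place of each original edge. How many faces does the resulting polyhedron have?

35

Truncation replaces each original edge-end by a new vertex, so V′ = 2E = 66.
Each original edge survives, and each old vertex of degree d contributes d new edges; summing degrees gives Σd = 2E, so E′ = E + 2E = 3E = 99.
Each original face survives and each original vertex becomes one new face: F′ = F + V = 35.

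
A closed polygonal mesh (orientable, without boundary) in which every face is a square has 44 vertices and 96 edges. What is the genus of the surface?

Every face is a square and each edge borders two faces, so 4F = 2·96, giving F = 48.
χ = V − E + F = 44 − 96 + 48 = -4.
For a closed orientable surface χ = 2 − 2g, so g = (2 − (-4))/2 = 3.

3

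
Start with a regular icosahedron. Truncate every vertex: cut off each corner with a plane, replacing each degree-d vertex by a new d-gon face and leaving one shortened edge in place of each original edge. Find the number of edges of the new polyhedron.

The base solid has V = 12, E = 30, F = 20.
Truncation replaces each original edge-end by a new vertex, so V′ = 2E = 60.
Each original edge survives, and each old vertex of degree d contributes d new edges; summing degrees gives Σd = 2E, so E′ = E + 2E = 3E = 90.
Each original face survives and each original vertex becomes one new face: F′ = F + V = 32.

90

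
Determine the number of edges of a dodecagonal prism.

A prism on an n-gon has two n-gon bases and n rectangular sides: V = 2·12 = 24, E = 3·12 = 36, F = 12 + 2 = 14.

36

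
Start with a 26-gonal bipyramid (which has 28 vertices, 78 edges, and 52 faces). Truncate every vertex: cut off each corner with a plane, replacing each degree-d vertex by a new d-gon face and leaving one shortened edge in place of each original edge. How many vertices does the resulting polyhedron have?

156

Truncation replaces each original edge-end by a new vertex, so V′ = 2E = 156.
Each original edge survives, and each old vertex of degree d contributes d new edges; summing degrees gives Σd = 2E, so E′ = E + 2E = 3E = 234.
Each original face survives and each original vertex becomes one new face: F′ = F + V = 80.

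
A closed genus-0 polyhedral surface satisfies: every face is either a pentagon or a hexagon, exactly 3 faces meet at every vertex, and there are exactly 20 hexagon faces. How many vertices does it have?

60

Let x be the number of pentagons; then F = 20 + x.
Edge–face incidences: 2E = 6·20 + 5·x = 120 + 5x.
Every vertex has degree 3, so 3V = 2E.
Euler: V − E + F = 2 ⇒ (2E)/3 − E + (20 + x) = 2.
Multiply by 6: 2·(2E) − 3·(2E) + 6·(20 + x) = 12, i.e. 120 + 6x − (120 + 5x) = 12.
Collecting terms: x = 12.
Then 2E = 120 + 5·12 = 180, so E = 90, V = 2E/3 = 60, F = 20 + 12 = 32.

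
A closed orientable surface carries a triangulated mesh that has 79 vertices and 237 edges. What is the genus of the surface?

Every face is a triangle and each edge borders two faces, so 3F = 2·237, giving F = 158.
χ = V − E + F = 79 − 237 + 158 = 0.
For a closed orientable surface χ = 2 − 2g, so g = (2 − (0))/2 = 1.

1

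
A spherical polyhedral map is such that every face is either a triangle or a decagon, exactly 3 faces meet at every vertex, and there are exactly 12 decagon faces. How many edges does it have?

90

Let x be the number of triangles; then F = 12 + x.
Edge–face incidences: 2E = 10·12 + 3·x = 120 + 3x.
Every vertex has degree 3, so 3V = 2E.
Euler: V − E + F = 2 ⇒ (2E)/3 − E + (12 + x) = 2.
Multiply by 6: 2·(2E) − 3·(2E) + 6·(12 + x) = 12, i.e. 72 + 6x − (120 + 3x) = 12.
Collecting terms: 3x − 48 = 12, so 3x = 60, so x = 20.
Then 2E = 120 + 3·20 = 180, so E = 90, V = 2E/3 = 60, F = 12 + 20 = 32.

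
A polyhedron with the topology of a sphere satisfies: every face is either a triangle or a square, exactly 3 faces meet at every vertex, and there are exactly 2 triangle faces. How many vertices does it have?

Let x be the number of squares; then F = 2 + x.
Edge–face incidences: 2E = 3·2 + 4·x = 6 + 4x.
Every vertex has degree 3, so 3V = 2E.
Euler: V − E + F = 2 ⇒ (2E)/3 − E + (2 + x) = 2.
Multiply by 6: 2·(2E) − 3·(2E) + 6·(2 + x) = 12, i.e. 12 + 6x − (6 + 4x) = 12.
Collecting terms: 2x + 6 = 12, so 2x = 6, so x = 3.
Then 2E = 6 + 4·3 = 18, so E = 9, V = 2E/3 = 6, F = 2 + 3 = 5.

6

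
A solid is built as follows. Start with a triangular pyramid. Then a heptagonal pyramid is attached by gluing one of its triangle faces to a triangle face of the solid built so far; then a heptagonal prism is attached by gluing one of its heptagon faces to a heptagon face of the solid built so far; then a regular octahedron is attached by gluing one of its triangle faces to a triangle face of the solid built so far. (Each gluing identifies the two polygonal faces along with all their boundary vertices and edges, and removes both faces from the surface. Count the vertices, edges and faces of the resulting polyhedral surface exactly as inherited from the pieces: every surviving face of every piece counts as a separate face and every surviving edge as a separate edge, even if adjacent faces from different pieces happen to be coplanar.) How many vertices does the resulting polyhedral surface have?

19

A triangular pyramid: V=4, E=6, F=4.
Attach a heptagonal pyramid (V=8, E=14, F=8) along a 3-gon: merge 3 vertices and 3 edges, delete both glued faces → V=9, E=17, F=10.
Attach a heptagonal prism (V=14, E=21, F=9) along a 7-gon: merge 7 vertices and 7 edges, delete both glued faces → V=16, E=31, F=17.
Attach a regular octahedron (V=6, E=12, F=8) along a 3-gon: merge 3 vertices and 3 edges, delete both glued faces → V=19, E=40, F=23.
Check: V − E + F = 19 − 40 + 23 = 2.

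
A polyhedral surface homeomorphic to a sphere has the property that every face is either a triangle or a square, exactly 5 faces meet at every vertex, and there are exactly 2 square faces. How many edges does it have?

40

Let x be the number of triangles; then F = 2 + x.
Edge–face incidences: 2E = 4·2 + 3·x = 8 + 3x.
Every vertex has degree 5, so 5V = 2E.
Euler: V − E + F = 2 ⇒ (2E)/5 − E + (2 + x) = 2.
Multiply by 10: 2·(2E) − 5·(2E) + 10·(2 + x) = 20, i.e. 20 + 10x − 3·(8 + 3x) = 20.
Collecting terms: x − 4 = 20, so x = 24.
Then 2E = 8 + 3·24 = 80, so E = 40, V = 2E/5 = 16, F = 2 + 24 = 26.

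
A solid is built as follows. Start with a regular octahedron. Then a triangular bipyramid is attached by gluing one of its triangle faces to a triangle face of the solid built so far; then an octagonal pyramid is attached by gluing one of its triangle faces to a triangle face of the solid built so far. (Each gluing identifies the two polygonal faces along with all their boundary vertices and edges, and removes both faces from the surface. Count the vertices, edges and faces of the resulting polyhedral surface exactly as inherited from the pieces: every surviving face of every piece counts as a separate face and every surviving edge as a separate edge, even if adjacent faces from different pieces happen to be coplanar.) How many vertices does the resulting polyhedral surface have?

A regular octahedron: V=6, E=12, F=8.
Attach a triangular bipyramid (V=5, E=9, F=6) along a 3-gon: merge 3 vertices and 3 edges, delete both glued faces → V=8, E=18, F=12.
Attach an octagonal pyramid (V=9, E=16, F=9) along a 3-gon: merge 3 vertices and 3 edges, delete both glued faces → V=14, E=31, F=19.
Check: V − E + F = 14 − 31 + 19 = 2.

14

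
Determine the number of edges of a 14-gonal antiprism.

56

An antiprism on an n-gon has two n-gon caps and 2n triangles: V = 2·14 = 28, E = 4·14 = 56, F = 2·14 + 2 = 30.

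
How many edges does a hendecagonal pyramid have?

A pyramid on an n-gon base has one n-gon and n triangles: V = 11 + 1 = 12, E = 2·11 = 22, F = 11 + 1 = 12.
Check: V − E + F = 12 − 22 + 12 = 2.

22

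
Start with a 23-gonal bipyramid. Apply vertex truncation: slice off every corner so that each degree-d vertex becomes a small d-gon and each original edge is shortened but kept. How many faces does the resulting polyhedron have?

71

The base solid has V = 25, E = 69, F = 46.
Truncation replaces each original edge-end by a new vertex, so V′ = 2E = 138.
Each original edge survives, and each old vertex of degree d contributes d new edges; summing degrees gives Σd = 2E, so E′ = E + 2E = 3E = 207.
Each original face survives and each original vertex becomes one new face: F′ = F + V = 71.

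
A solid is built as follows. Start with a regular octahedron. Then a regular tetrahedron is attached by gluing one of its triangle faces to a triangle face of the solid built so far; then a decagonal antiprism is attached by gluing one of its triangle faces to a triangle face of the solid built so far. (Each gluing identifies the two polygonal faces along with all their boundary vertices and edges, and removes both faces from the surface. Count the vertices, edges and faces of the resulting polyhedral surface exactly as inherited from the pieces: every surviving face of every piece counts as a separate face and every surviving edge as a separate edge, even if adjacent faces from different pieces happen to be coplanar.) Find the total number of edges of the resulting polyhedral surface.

A regular octahedron: V=6, E=12, F=8.
Attach a regular tetrahedron (V=4, E=6, F=4) along a 3-gon: merge 3 vertices and 3 edges, delete both glued faces → V=7, E=15, F=10.
Attach a decagonal antiprism (V=20, E=40, F=22) along a 3-gon: merge 3 vertices and 3 edges, delete both glued faces → V=24, E=52, F=30.
Check: V − E + F = 24 − 52 + 30 = 2.

52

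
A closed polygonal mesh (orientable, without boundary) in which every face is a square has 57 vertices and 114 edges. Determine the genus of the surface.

Every face is a square and each edge borders two faces, so 4F = 2·114, giving F = 57.
χ = V − E + F = 57 − 114 + 57 = 0.
For a closed orientable surface χ = 2 − 2g, so g = (2 − (0))/2 = 1.

1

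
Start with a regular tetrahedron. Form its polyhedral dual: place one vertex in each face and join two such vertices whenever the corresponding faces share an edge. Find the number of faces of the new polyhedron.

4

The base solid has V = 4, E = 6, F = 4.
The dual swaps V and F and preserves E: V′ = F = 4, E′ = E = 6, F′ = V = 4.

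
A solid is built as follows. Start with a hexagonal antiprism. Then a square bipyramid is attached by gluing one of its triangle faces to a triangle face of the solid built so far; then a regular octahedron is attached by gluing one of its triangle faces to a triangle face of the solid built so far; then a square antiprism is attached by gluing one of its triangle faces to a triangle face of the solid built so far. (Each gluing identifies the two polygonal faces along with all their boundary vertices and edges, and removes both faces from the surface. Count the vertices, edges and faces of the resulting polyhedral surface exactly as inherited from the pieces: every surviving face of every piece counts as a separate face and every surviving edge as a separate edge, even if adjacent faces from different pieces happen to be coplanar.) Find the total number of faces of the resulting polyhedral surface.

34

A hexagonal antiprism: V=12, E=24, F=14.
Attach a square bipyramid (V=6, E=12, F=8) along a 3-gon: merge 3 vertices and 3 edges, delete both glued faces → V=15, E=33, F=20.
Attach a regular octahedron (V=6, E=12, F=8) along a 3-gon: merge 3 vertices and 3 edges, delete both glued faces → V=18, E=42, F=26.
Attach a square antiprism (V=8, E=16, F=10) along a 3-gon: merge 3 vertices and 3 edges, delete both glued faces → V=23, E=55, F=34.
Check: V − E + F = 23 − 55 + 34 = 2.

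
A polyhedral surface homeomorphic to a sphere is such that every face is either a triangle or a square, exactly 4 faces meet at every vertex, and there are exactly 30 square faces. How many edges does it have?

Let x be the number of triangles; then F = 30 + x.
Edge–face incidences: 2E = 4·30 + 3·x = 120 + 3x.
Every vertex has degree 4, so 4V = 2E.
Euler: V − E + F = 2 ⇒ (2E)/4 − E + (30 + x) = 2.
Multiply by 8: 2·(2E) − 4·(2E) + 8·(30 + x) = 16, i.e. 240 + 8x − 2·(120 + 3x) = 16.
Collecting terms: 2x = 16, so x = 8.
Then 2E = 120 + 3·8 = 144, so E = 72, V = 2E/4 = 36, F = 30 + 8 = 38.

72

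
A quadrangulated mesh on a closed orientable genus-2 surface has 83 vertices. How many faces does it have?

85

χ = 2 − 2·2 = -2, and every face is a square so 4F = 2E.
V − E + F = -2 with E = 4F/2 gives 83 − (4/2 − 1)·F = -2, so F = 85 and E = 170.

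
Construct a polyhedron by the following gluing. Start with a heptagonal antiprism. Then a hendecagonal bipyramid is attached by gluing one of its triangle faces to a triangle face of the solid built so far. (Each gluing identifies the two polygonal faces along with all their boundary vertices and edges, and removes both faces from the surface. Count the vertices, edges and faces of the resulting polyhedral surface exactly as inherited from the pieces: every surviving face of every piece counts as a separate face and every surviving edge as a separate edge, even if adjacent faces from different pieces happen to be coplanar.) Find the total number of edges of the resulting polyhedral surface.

58

A heptagonal antiprism: V=14, E=28, F=16.
Attach a hendecagonal bipyramid (V=13, E=33, F=22) along a 3-gon: merge 3 vertices and 3 edges, delete both glued faces → V=24, E=58, F=36.
Check: V − E + F = 24 − 58 + 36 = 2.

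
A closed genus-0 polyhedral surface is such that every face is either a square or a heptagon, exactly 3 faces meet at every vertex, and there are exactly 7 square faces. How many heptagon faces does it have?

Let x be the number of heptagons; then F = 7 + x.
Edge–face incidences: 2E = 4·7 + 7·x = 28 + 7x.
Every vertex has degree 3, so 3V = 2E.
Euler: V − E + F = 2 ⇒ (2E)/3 − E + (7 + x) = 2.
Multiply by 6: 2·(2E) − 3·(2E) + 6·(7 + x) = 12, i.e. 42 + 6x − (28 + 7x) = 12.
Collecting terms: −x + 14 = 12, so −x = −2, so x = 2.
Then 2E = 28 + 7·2 = 42, so E = 21, V = 2E/3 = 14, F = 7 + 2 = 9.

2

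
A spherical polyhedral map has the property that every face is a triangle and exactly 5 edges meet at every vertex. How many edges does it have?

30

Each face has 3 edges and each edge borders two faces, so 2E = 3F.
Each vertex has degree 5, so 5V = 2E and hence V = 3F/5.
Euler: V − E + F = 2 ⇒ (3F/5) − (3F/2) + F = 2.
Multiply by 10: (6 − 15 + 10)F = 20, i.e. 1F = 20.
So F = 20, E = 3·20/2 = 30, V = 3·20/5 = 12.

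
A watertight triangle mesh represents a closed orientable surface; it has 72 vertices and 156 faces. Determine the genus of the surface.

4

Every face is a triangle, so 2E = 3·156 = 468, giving E = 234.
χ = V − E + F = 72 − 234 + 156 = -6.
For a closed orientable surface χ = 2 − 2g, so g = (2 − (-6))/2 = 4.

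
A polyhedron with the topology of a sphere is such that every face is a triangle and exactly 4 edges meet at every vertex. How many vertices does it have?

Each face has 3 edges and each edge borders two faces, so 2E = 3F.
Each vertex has degree 4, so 4V = 2E and hence V = 3F/4.
Euler: V − E + F = 2 ⇒ (3F/4) − (3F/2) + F = 2.
Multiply by 8: (6 − 12 + 8)F = 16, i.e. 2F = 16.
So F = 8, E = 3·8/2 = 12, V = 3·8/4 = 6.

6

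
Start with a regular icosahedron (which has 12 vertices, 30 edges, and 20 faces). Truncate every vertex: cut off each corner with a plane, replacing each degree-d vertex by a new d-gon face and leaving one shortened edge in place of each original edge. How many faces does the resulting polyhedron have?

Truncation replaces each original edge-end by a new vertex, so V′ = 2E = 60.
Each original edge survives, and each old vertex of degree d contributes d new edges; summing degrees gives Σd = 2E, so E′ = E + 2E = 3E = 90.
Each original face survives and each original vertex becomes one new face: F′ = F + V = 32.

32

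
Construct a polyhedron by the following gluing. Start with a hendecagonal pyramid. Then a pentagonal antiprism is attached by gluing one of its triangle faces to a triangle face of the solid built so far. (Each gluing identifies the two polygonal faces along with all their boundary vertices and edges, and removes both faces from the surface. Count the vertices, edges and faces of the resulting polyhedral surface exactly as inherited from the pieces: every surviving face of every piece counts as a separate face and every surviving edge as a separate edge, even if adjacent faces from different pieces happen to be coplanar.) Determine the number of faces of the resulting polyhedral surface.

22

A hendecagonal pyramid: V=12, E=22, F=12.
Attach a pentagonal antiprism (V=10, E=20, F=12) along a 3-gon: merge 3 vertices and 3 edges, delete both glued faces → V=19, E=39, F=22.
Check: V − E + F = 19 − 39 + 22 = 2.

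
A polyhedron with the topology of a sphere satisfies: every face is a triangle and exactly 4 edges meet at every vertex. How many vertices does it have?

6

Each face has 3 edges and each edge borders two faces, so 2E = 3F.
Each vertex has degree 4, so 4V = 2E and hence V = 3F/4.
Euler: V − E + F = 2 ⇒ (3F/4) − (3F/2) + F = 2.
Multiply by 8: (6 − 12 + 8)F = 16, i.e. 2F = 16.
So F = 8, E = 3·8/2 = 12, V = 3·8/4 = 6.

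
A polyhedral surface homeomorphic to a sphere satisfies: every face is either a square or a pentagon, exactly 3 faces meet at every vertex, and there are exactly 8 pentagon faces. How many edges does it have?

24

Let x be the number of squares; then F = 8 + x.
Edge–face incidences: 2E = 5·8 + 4·x = 40 + 4x.
Every vertex has degree 3, so 3V = 2E.
Euler: V − E + F = 2 ⇒ (2E)/3 − E + (8 + x) = 2.
Multiply by 6: 2·(2E) − 3·(2E) + 6·(8 + x) = 12, i.e. 48 + 6x − (40 + 4x) = 12.
Collecting terms: 2x + 8 = 12, so 2x = 4, so x = 2.
Then 2E = 40 + 4·2 = 48, so E = 24, V = 2E/3 = 16, F = 8 + 2 = 10.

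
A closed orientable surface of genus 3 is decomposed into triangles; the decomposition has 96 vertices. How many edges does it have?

300

χ = 2 − 2·3 = -4, and every face is a triangle so 3F = 2E.
V − E + F = -4 with E = 3F/2 gives 96 − (3/2 − 1)·F = -4, so F = 200 and E = 300.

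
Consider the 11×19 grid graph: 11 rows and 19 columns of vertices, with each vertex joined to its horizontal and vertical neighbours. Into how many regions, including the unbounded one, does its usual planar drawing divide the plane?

181

The grid has V = 11·19 = 209 vertices and E = 11·18 + 19·10 = 388 edges.
F = 2 − V + E = 2 − 209 + 388 = 181.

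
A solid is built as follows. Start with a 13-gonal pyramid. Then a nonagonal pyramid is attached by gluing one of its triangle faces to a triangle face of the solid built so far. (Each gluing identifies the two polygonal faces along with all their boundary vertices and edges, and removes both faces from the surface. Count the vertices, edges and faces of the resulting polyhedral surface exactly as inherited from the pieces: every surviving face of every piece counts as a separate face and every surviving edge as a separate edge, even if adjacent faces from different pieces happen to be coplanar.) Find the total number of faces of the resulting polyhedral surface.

22

A 13-gonal pyramid: V=14, E=26, F=14.
Attach a nonagonal pyramid (V=10, E=18, F=10) along a 3-gon: merge 3 vertices and 3 edges, delete both glued faces → V=21, E=41, F=22.
Check: V − E + F = 21 − 41 + 22 = 2.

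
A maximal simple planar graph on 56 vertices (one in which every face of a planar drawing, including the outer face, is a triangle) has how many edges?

In a plane triangulation 3F = 2E and V − E + F = 2, so E = 3V − 6 = 3·56 − 6 = 162.

162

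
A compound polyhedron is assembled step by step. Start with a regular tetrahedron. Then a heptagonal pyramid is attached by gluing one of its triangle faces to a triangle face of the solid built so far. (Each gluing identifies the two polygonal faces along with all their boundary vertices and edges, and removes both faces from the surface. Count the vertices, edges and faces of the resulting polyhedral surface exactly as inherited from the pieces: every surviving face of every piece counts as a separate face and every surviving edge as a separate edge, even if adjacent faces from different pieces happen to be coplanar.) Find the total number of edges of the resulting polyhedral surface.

17

A regular tetrahedron: V=4, E=6, F=4.
Attach a heptagonal pyramid (V=8, E=14, F=8) along a 3-gon: merge 3 vertices and 3 edges, delete both glued faces → V=9, E=17, F=10.
Check: V − E + F = 9 − 17 + 10 = 2.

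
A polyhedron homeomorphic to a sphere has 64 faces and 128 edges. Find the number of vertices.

66

Here V − E + F = 2.
V = 2 + E − F = 2 + 128 − 64 = 66.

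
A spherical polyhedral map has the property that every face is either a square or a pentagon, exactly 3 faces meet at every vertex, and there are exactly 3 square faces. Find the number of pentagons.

Let x be the number of pentagons; then F = 3 + x.
Edge–face incidences: 2E = 4·3 + 5·x = 12 + 5x.
Every vertex has degree 3, so 3V = 2E.
Euler: V − E + F = 2 ⇒ (2E)/3 − E + (3 + x) = 2.
Multiply by 6: 2·(2E) − 3·(2E) + 6·(3 + x) = 12, i.e. 18 + 6x − (12 + 5x) = 12.
Collecting terms: x + 6 = 12, so x = 6.
Then 2E = 12 + 5·6 = 42, so E = 21, V = 2E/3 = 14, F = 3 + 6 = 9.

6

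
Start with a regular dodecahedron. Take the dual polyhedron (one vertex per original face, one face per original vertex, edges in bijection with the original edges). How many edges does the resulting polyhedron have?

30

The base solid has V = 20, E = 30, F = 12.
The dual swaps V and F and preserves E: V′ = F = 12, E′ = E = 30, F′ = V = 20.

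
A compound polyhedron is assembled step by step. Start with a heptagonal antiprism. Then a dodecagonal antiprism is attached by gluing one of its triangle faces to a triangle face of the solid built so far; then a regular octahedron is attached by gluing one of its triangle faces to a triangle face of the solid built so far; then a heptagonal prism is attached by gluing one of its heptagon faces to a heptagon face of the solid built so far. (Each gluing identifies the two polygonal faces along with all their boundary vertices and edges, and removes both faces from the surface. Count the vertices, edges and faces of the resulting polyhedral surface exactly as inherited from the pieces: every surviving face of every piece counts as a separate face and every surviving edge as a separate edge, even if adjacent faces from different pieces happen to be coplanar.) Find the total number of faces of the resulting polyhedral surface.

A heptagonal antiprism: V=14, E=28, F=16.
Attach a dodecagonal antiprism (V=24, E=48, F=26) along a 3-gon: merge 3 vertices and 3 edges, delete both glued faces → V=35, E=73, F=40.
Attach a regular octahedron (V=6, E=12, F=8) along a 3-gon: merge 3 vertices and 3 edges, delete both glued faces → V=38, E=82, F=46.
Attach a heptagonal prism (V=14, E=21, F=9) along a 7-gon: merge 7 vertices and 7 edges, delete both glued faces → V=45, E=96, F=53.
Check: V − E + F = 45 − 96 + 53 = 2.

53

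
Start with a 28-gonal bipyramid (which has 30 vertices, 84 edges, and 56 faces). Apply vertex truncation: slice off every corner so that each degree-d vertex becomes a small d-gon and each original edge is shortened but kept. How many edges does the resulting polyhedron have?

Truncation replaces each original edge-end by a new vertex, so V′ = 2E = 168.
Each original edge survives, and each old vertex of degree d contributes d new edges; summing degrees gives Σd = 2E, so E′ = E + 2E = 3E = 252.
Each original face survives and each original vertex becomes one new face: F′ = F + V = 86.

252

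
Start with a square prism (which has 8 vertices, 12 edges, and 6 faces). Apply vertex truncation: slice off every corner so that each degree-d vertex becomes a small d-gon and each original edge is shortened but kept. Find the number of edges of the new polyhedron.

36

Truncation replaces each original edge-end by a new vertex, so V′ = 2E = 24.
Each original edge survives, and each old vertex of degree d contributes d new edges; summing degrees gives Σd = 2E, so E′ = E + 2E = 3E = 36.
Each original face survives and each original vertex becomes one new face: F′ = F + V = 14.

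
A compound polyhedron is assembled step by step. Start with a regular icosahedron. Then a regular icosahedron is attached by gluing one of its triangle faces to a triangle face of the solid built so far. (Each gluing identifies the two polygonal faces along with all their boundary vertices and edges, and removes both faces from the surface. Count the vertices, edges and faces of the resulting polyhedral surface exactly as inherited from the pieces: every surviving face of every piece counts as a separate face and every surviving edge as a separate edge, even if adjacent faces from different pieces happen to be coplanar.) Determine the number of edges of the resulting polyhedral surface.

A regular icosahedron: V=12, E=30, F=20.
Attach a regular icosahedron (V=12, E=30, F=20) along a 3-gon: merge 3 vertices and 3 edges, delete both glued faces → V=21, E=57, F=38.
Check: V − E + F = 21 − 57 + 38 = 2.

57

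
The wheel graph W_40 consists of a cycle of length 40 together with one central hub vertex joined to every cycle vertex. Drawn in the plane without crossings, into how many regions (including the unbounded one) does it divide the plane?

41

W_40 has V = 40 + 1 = 41 vertices and E = 2·40 = 80 edges.
By Euler's formula F = 2 − V + E = 2 − 41 + 80 = 41.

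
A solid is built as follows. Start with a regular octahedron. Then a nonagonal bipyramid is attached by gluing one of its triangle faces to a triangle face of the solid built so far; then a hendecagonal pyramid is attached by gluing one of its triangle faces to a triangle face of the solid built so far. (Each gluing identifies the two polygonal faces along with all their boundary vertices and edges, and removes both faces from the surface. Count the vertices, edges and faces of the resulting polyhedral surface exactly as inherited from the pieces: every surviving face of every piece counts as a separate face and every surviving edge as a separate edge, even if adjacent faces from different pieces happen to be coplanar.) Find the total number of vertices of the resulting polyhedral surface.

A regular octahedron: V=6, E=12, F=8.
Attach a nonagonal bipyramid (V=11, E=27, F=18) along a 3-gon: merge 3 vertices and 3 edges, delete both glued faces → V=14, E=36, F=24.
Attach a hendecagonal pyramid (V=12, E=22, F=12) along a 3-gon: merge 3 vertices and 3 edges, delete both glued faces → V=23, E=55, F=34.
Check: V − E + F = 23 − 55 + 34 = 2.

23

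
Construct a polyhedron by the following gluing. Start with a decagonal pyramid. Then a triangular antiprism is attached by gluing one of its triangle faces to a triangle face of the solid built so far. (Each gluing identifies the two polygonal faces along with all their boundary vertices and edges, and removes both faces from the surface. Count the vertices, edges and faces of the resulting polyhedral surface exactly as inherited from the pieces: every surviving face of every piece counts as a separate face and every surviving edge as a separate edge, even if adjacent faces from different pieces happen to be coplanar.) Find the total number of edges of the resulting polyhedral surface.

29

A decagonal pyramid: V=11, E=20, F=11.
Attach a triangular antiprism (V=6, E=12, F=8) along a 3-gon: merge 3 vertices and 3 edges, delete both glued faces → V=14, E=29, F=17.
Check: V − E + F = 14 − 29 + 17 = 2.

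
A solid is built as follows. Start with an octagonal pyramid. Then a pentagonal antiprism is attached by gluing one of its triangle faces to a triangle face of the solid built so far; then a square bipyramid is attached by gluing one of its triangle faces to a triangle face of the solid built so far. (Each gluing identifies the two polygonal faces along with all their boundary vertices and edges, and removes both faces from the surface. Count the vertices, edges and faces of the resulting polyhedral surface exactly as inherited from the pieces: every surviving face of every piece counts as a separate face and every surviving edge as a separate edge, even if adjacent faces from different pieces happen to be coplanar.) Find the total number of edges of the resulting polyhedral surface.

An octagonal pyramid: V=9, E=16, F=9.
Attach a pentagonal antiprism (V=10, E=20, F=12) along a 3-gon: merge 3 vertices and 3 edges, delete both glued faces → V=16, E=33, F=19.
Attach a square bipyramid (V=6, E=12, F=8) along a 3-gon: merge 3 vertices and 3 edges, delete both glued faces → V=19, E=42, F=25.
Check: V − E + F = 19 − 42 + 25 = 2.

42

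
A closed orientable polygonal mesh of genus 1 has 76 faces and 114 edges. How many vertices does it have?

38

For a closed orientable surface of genus 1, χ = 2 − 2·1 = 0.
V = 0 + E − F = 0 + 114 − 76 = 38.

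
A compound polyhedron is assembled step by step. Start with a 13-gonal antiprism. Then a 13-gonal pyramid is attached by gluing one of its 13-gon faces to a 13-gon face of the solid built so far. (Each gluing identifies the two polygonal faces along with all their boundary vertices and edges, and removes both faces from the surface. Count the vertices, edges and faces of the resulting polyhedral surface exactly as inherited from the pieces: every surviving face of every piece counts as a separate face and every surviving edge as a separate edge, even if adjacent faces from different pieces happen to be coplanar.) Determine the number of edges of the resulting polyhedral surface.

A 13-gonal antiprism: V=26, E=52, F=28.
Attach a 13-gonal pyramid (V=14, E=26, F=14) along a 13-gon: merge 13 vertices and 13 edges, delete both glued faces → V=27, E=65, F=40.
Check: V − E + F = 27 − 65 + 40 = 2.

65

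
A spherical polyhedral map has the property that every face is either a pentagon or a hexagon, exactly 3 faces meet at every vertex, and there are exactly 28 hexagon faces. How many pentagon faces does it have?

12

Let x be the number of pentagons; then F = 28 + x.
Edge–face incidences: 2E = 6·28 + 5·x = 168 + 5x.
Every vertex has degree 3, so 3V = 2E.
Euler: V − E + F = 2 ⇒ (2E)/3 − E + (28 + x) = 2.
Multiply by 6: 2·(2E) − 3·(2E) + 6·(28 + x) = 12, i.e. 168 + 6x − (168 + 5x) = 12.
Collecting terms: x = 12.
Then 2E = 168 + 5·12 = 228, so E = 114, V = 2E/3 = 76, F = 28 + 12 = 40.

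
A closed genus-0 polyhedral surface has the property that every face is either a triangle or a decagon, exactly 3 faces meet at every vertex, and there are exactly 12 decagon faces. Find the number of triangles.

20

Let x be the number of triangles; then F = 12 + x.
Edge–face incidences: 2E = 10·12 + 3·x = 120 + 3x.
Every vertex has degree 3, so 3V = 2E.
Euler: V − E + F = 2 ⇒ (2E)/3 − E + (12 + x) = 2.
Multiply by 6: 2·(2E) − 3·(2E) + 6·(12 + x) = 12, i.e. 72 + 6x − (120 + 3x) = 12.
Collecting terms: 3x − 48 = 12, so 3x = 60, so x = 20.
Then 2E = 120 + 3·20 = 180, so E = 90, V = 2E/3 = 60, F = 12 + 20 = 32.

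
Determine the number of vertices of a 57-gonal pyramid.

58

A pyramid on an n-gon base has one n-gon and n triangles: V = 57 + 1 = 58, E = 2·57 = 114, F = 57 + 1 = 58.
Check: V − E + F = 58 − 114 + 58 = 2.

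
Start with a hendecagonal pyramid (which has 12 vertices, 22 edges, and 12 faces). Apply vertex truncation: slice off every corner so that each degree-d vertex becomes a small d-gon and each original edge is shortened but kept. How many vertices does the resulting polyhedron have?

Truncation replaces each original edge-end by a new vertex, so V′ = 2E = 44.
Each original edge survives, and each old vertex of degree d contributes d new edges; summing degrees gives Σd = 2E, so E′ = E + 2E = 3E = 66.
Each original face survives and each original vertex becomes one new face: F′ = F + V = 24.

44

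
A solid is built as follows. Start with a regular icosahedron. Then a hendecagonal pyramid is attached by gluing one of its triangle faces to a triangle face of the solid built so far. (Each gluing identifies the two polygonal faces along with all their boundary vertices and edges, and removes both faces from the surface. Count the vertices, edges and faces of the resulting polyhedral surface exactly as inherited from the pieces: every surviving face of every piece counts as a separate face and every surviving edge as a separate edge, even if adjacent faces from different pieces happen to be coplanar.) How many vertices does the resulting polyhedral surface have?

21

A regular icosahedron: V=12, E=30, F=20.
Attach a hendecagonal pyramid (V=12, E=22, F=12) along a 3-gon: merge 3 vertices and 3 edges, delete both glued faces → V=21, E=49, F=30.
Check: V − E + F = 21 − 49 + 30 = 2.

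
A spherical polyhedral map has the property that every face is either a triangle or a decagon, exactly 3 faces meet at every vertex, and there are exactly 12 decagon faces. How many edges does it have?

90

Let x be the number of triangles; then F = 12 + x.
Edge–face incidences: 2E = 10·12 + 3·x = 120 + 3x.
Every vertex has degree 3, so 3V = 2E.
Euler: V − E + F = 2 ⇒ (2E)/3 − E + (12 + x) = 2.
Multiply by 6: 2·(2E) − 3·(2E) + 6·(12 + x) = 12, i.e. 72 + 6x − (120 + 3x) = 12.
Collecting terms: 3x − 48 = 12, so 3x = 60, so x = 20.
Then 2E = 120 + 3·20 = 180, so E = 90, V = 2E/3 = 60, F = 12 + 20 = 32.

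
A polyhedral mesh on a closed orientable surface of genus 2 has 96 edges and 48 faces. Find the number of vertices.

46

For a closed orientable surface of genus 2, χ = 2 − 2·2 = -2.
V = -2 + E − F = -2 + 96 − 48 = 46.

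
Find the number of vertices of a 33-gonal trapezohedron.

68

The n-trapezohedron (dual of the n-antiprism) has V = 2·33 + 2 = 68, E = 4·33 = 132, F = 2·33 = 66.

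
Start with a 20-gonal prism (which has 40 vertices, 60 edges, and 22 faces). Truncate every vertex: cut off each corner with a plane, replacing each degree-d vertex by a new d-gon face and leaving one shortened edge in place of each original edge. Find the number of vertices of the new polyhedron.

Truncation replaces each original edge-end by a new vertex, so V′ = 2E = 120.
Each original edge survives, and each old vertex of degree d contributes d new edges; summing degrees gives Σd = 2E, so E′ = E + 2E = 3E = 180.
Each original face survives and each original vertex becomes one new face: F′ = F + V = 62.

120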